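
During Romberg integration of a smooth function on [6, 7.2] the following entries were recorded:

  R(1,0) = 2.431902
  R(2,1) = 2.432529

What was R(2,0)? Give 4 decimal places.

From R(2,1) = (4·R(2,0) − R(1,0))/3, solve for R(2,0):
4·R(2,0) = 3·2.432529 + 2.431902 = 9.729489
R(2,0) = 2.432372

2.4324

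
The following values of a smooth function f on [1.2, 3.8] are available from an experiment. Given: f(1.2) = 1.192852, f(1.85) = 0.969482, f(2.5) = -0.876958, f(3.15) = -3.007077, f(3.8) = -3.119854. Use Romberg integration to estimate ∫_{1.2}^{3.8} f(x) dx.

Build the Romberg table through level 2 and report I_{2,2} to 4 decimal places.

-2.5773

I_{0,0} (trapezoid, 1 panel, h=2.6000): -2.505103
I_{1,0} (trapezoid, 2 panels, h=1.3000): -2.392597
I_{2,0} (trapezoid, 4 panels, h=0.6500): -2.520735
I_{1,1} = -2.392597 + (-2.392597 − (-2.505103))/3 = -2.355095
I_{2,1} = -2.520735 + (-2.520735 − (-2.392597))/3 = -2.563448
I_{2,2} = -2.563448 + (-2.563448 − (-2.355095))/15 = -2.577338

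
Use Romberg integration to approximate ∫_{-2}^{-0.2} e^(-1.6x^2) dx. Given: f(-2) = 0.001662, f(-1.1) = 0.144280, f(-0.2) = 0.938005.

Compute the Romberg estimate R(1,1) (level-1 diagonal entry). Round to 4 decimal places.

0.4550

R(0,0) (trapezoid, 1 panel, h=1.8000): 0.845700
R(1,0) (trapezoid, 2 panels, h=0.9000): 0.552702
R(1,1) = 0.552702 + (0.552702 − 0.845700)/3 = 0.455036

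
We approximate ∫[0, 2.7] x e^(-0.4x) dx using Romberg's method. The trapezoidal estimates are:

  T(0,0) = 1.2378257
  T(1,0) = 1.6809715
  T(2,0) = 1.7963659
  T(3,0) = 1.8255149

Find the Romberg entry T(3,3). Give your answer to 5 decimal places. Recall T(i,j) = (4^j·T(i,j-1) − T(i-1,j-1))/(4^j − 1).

1.83526

Richardson extrapolation on the trapezoidal column (denominator 4−1=3):
T(1,1) = (4·1.6809715 − 1.2378257) / 3 = 1.8286868
T(2,1) = (4·1.7963659 − 1.6809715) / 3 = 1.8348307
T(3,1) = (4·1.8255149 − 1.7963659) / 3 = 1.8352312
T(2,2) = 1.8348307 + (1.8348307 − 1.8286868)/15 = 1.8352403
T(3,2) = 1.8352312 + (1.8352312 − 1.8348307)/15 = 1.8352579
T(3,3) = 1.8352579 + (1.8352579 − 1.8352403)/63 = 1.8352582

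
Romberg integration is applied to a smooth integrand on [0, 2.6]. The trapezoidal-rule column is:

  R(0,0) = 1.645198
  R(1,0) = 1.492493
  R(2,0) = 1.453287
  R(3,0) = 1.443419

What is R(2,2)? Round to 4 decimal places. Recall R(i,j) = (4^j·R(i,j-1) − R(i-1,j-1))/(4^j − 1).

1.4401

R(1,1) = 1.492493 + (1.492493 − 1.645198)/3 = 1.441591
R(2,1) = 1.453287 + (1.453287 − 1.492493)/3 = 1.440218
R(2,2) = (16·1.440218 − 1.441591) / 15 = 1.440126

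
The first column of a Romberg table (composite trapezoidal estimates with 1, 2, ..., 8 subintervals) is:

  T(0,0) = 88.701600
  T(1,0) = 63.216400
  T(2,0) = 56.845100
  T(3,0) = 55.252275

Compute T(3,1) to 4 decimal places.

T(3,1) = 55.252275 + (55.252275 − 56.845100)/3 = 54.721333
(Column j=1 coincides with Simpson's rule on the same nodes.)

54.7213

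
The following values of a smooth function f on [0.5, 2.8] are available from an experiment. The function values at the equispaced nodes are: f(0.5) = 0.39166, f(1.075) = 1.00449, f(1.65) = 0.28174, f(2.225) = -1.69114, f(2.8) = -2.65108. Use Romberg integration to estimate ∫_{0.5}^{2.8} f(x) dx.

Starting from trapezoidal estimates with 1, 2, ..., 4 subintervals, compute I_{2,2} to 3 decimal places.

I_{0,0} (trapezoid, 1 panel, h=2.3000): -2.59833
I_{1,0} (trapezoid, 2 panels, h=1.1500): -0.97517
I_{2,0} (trapezoid, 4 panels, h=0.5750): -0.88241
I_{1,1} = -0.97517 + (-0.97517 − (-2.59833))/3 = -0.43412
I_{2,1} = -0.88241 + (-0.88241 − (-0.97517))/3 = -0.85149
I_{2,2} = -0.85149 + (-0.85149 − (-0.43412))/15 = -0.87931

-0.879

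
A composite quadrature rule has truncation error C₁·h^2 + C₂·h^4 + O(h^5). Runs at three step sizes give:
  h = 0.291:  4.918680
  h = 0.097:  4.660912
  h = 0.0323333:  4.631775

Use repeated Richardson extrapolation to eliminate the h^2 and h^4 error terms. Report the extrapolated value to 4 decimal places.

4.6281

First eliminate the h^2 term (factor 3^2 = 9):
  B₁ = (9·4.660912 − 4.918680)/8 = 4.628691
  B₂ = (9·4.631775 − 4.660912)/8 = 4.628133
Then eliminate the h^4 term (factor 3^4 = 81):
  (81·4.628133 − 4.628691)/80 = 4.628126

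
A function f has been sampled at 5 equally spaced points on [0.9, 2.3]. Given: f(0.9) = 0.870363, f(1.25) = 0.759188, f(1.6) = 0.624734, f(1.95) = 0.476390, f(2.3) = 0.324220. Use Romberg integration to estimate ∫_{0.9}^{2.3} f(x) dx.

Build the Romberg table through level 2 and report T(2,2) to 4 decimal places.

T(0,0) (trapezoid, 1 panel, h=1.4000): 0.836208
T(1,0) (trapezoid, 2 panels, h=0.7000): 0.855418
T(2,0) (trapezoid, 4 panels, h=0.3500): 0.860161
T(1,1) = 0.855418 + (0.855418 − 0.836208)/3 = 0.861821
T(2,1) = 0.860161 + (0.860161 − 0.855418)/3 = 0.861742
T(2,2) = 0.861742 + (0.861742 − 0.861821)/15 = 0.861737

0.8617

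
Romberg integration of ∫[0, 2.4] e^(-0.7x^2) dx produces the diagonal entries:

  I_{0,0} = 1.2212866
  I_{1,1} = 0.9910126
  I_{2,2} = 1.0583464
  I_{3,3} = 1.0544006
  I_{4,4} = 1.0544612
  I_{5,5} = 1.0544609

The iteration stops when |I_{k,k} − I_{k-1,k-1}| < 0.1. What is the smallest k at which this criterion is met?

|I_{1,1} − I_{0,0}| = 0.2302740 ≥ 0.1
|I_{2,2} − I_{1,1}| = 0.0673338 < 0.1

k = 2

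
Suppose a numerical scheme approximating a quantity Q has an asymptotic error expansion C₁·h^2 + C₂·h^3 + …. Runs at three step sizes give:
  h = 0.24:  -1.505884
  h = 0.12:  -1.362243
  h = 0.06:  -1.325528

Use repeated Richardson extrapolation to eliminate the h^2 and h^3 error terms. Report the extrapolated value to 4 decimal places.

First eliminate the h^2 term (factor 2^2 = 4):
  B₁ = (4·(-1.362243) − (-1.505884))/3 = -1.314363
  B₂ = (4·(-1.325528) − (-1.362243))/3 = -1.313290
Then eliminate the h^3 term (factor 2^3 = 8):
  (8·(-1.313290) − (-1.314363))/7 = -1.313137

-1.3131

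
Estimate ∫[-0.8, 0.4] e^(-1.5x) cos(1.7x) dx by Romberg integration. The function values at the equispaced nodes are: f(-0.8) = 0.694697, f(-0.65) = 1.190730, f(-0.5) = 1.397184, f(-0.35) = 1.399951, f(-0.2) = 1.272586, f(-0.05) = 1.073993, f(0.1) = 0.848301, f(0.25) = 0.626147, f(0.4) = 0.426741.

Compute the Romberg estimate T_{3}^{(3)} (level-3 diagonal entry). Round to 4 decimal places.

1.2661

T_{0}^{(0)} (trapezoid, 1 panel, h=1.2000): 0.672863
T_{1}^{(0)} (trapezoid, 2 panels, h=0.6000): 1.099983
T_{2}^{(0)} (trapezoid, 4 panels, h=0.3000): 1.223637
T_{3}^{(0)} (trapezoid, 8 panels, h=0.1500): 1.255442
T_{1}^{(1)} = 1.099983 + (1.099983 − 0.672863)/3 = 1.242356
T_{2}^{(1)} = 1.223637 + (1.223637 − 1.099983)/3 = 1.264855
T_{3}^{(1)} = 1.255442 + (1.255442 − 1.223637)/3 = 1.266044
T_{2}^{(2)} = 1.264855 + (1.264855 − 1.242356)/15 = 1.266355
T_{3}^{(2)} = 1.266044 + (1.266044 − 1.264855)/15 = 1.266123
T_{3}^{(3)} = 1.266123 + (1.266123 − 1.266355)/63 = 1.266119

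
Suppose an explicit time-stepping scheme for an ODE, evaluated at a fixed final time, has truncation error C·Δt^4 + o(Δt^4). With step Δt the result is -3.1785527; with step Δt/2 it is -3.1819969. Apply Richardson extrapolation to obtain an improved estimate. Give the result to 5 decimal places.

-3.18223

The leading error scales as Δt^4; refining by a factor of 2 reduces it by 2^4 = 16.
Extrapolated value = (16·A(Δt/2) − A(Δt)) / (16 − 1)
= (16·(-3.1819969) − (-3.1785527)) / 15
= -47.7333977 / 15 = -3.1822265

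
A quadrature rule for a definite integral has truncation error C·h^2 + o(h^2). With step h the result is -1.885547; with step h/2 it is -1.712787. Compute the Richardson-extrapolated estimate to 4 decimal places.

-1.6552

The leading error scales as h^2; refining by a factor of 2 reduces it by 2^2 = 4.
Extrapolated value = (4·A(h/2) − A(h)) / (4 − 1)
= (4·(-1.712787) − (-1.885547)) / 3
= -4.965601 / 3 = -1.655200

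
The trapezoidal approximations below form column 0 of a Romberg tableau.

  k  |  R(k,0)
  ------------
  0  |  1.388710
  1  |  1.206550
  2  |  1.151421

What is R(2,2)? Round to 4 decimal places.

1.1322

Richardson extrapolation on the trapezoidal column (denominator 4−1=3):
R(1,1) = 1.206550 + (1.206550 − 1.388710)/3 = 1.145830
R(2,1) = 1.151421 + (1.151421 − 1.206550)/3 = 1.133045
R(2,2) = (16·1.133045 − 1.145830) / 15 = 1.132193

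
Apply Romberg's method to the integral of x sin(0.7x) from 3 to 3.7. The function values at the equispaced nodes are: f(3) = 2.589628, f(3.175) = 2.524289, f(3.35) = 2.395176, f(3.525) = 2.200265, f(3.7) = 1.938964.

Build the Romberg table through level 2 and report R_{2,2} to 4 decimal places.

R_{0,0} (trapezoid, 1 panel, h=0.7000): 1.585007
R_{1,0} (trapezoid, 2 panels, h=0.3500): 1.630815
R_{2,0} (trapezoid, 4 panels, h=0.1750): 1.642205
R_{1,1} = 1.630815 + (1.630815 − 1.585007)/3 = 1.646084
R_{2,1} = 1.642205 + (1.642205 − 1.630815)/3 = 1.646002
R_{2,2} = 1.646002 + (1.646002 − 1.646084)/15 = 1.645997

1.6460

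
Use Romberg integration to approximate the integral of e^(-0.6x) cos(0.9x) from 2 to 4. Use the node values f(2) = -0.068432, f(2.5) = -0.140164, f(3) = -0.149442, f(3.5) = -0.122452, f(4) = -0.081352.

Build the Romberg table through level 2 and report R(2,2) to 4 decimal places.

-0.2499

R(0,0) (trapezoid, 1 panel, h=2.0000): -0.149784
R(1,0) (trapezoid, 2 panels, h=1.0000): -0.224334
R(2,0) (trapezoid, 4 panels, h=0.5000): -0.243475
R(1,1) = -0.224334 + (-0.224334 − (-0.149784))/3 = -0.249184
R(2,1) = -0.243475 + (-0.243475 − (-0.224334))/3 = -0.249855
R(2,2) = -0.249855 + (-0.249855 − (-0.249184))/15 = -0.249900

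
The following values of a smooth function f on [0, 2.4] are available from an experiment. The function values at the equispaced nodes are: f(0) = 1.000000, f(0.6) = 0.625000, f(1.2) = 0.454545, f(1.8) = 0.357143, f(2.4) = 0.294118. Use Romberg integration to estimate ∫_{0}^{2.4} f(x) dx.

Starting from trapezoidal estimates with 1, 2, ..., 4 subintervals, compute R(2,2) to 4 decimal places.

1.2251

R(0,0) (trapezoid, 1 panel, h=2.4000): 1.552942
R(1,0) (trapezoid, 2 panels, h=1.2000): 1.321925
R(2,0) (trapezoid, 4 panels, h=0.6000): 1.250248
R(1,1) = 1.321925 + (1.321925 − 1.552942)/3 = 1.244919
R(2,1) = 1.250248 + (1.250248 − 1.321925)/3 = 1.226356
R(2,2) = 1.226356 + (1.226356 − 1.244919)/15 = 1.225118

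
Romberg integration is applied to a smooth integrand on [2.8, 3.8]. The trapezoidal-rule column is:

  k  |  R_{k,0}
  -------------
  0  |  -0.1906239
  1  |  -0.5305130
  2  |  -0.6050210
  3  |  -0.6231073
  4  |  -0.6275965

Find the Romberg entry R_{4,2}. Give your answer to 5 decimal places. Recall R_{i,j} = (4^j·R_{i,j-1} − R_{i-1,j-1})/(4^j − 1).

-0.62909

Richardson extrapolation on the trapezoidal column (denominator 4−1=3):
R_{3,1} = -0.6231073 + (-0.6231073 − (-0.6050210))/3 = -0.6291361
R_{4,1} = -0.6275965 + (-0.6275965 − (-0.6231073))/3 = -0.6290929
R_{4,2} = (16·(-0.6290929) − (-0.6291361)) / 15 = -0.6290900
(Column j=1 coincides with Simpson's rule on the same nodes.)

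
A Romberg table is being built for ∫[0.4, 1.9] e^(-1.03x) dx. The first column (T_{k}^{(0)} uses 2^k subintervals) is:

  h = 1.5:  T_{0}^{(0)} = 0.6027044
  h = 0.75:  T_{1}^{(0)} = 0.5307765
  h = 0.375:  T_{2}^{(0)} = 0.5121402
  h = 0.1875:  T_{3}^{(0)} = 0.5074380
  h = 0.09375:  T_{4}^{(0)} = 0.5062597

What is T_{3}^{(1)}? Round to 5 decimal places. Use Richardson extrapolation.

0.50587

Richardson extrapolation on the trapezoidal column (denominator 4−1=3):
T_{3}^{(1)} = 0.5074380 + (0.5074380 − 0.5121402)/3 = 0.5058706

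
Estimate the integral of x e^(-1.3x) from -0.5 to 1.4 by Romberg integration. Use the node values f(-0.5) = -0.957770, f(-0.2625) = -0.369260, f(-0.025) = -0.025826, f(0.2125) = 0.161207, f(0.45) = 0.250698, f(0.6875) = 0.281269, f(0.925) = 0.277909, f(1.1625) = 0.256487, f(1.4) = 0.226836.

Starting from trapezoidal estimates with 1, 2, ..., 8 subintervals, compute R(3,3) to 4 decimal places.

R(0,0) (trapezoid, 1 panel, h=1.9000): -0.694387
R(1,0) (trapezoid, 2 panels, h=0.9500): -0.109031
R(2,0) (trapezoid, 4 panels, h=0.4750): 0.065224
R(3,0) (trapezoid, 8 panels, h=0.2375): 0.110917
R(1,1) = -0.109031 + (-0.109031 − (-0.694387))/3 = 0.086088
R(2,1) = 0.065224 + (0.065224 − (-0.109031))/3 = 0.123309
R(3,1) = 0.110917 + (0.110917 − 0.065224)/3 = 0.126148
R(2,2) = 0.123309 + (0.123309 − 0.086088)/15 = 0.125790
R(3,2) = 0.126148 + (0.126148 − 0.123309)/15 = 0.126337
R(3,3) = 0.126337 + (0.126337 − 0.125790)/63 = 0.126346

0.1263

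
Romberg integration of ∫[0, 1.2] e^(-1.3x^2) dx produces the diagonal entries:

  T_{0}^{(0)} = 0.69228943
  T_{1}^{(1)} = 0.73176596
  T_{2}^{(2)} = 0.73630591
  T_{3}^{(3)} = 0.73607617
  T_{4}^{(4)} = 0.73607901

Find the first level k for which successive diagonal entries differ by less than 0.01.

k = 2

|T_{1}^{(1)} − T_{0}^{(0)}| = 0.03947653 ≥ 0.01
|T_{2}^{(2)} − T_{1}^{(1)}| = 0.00453995 < 0.01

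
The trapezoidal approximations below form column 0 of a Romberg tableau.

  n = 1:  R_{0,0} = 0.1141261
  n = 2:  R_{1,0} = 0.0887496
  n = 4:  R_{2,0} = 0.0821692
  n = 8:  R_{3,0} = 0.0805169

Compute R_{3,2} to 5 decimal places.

0.07997

Richardson extrapolation on the trapezoidal column (denominator 4−1=3):
R_{2,1} = 0.0821692 + (0.0821692 − 0.0887496)/3 = 0.0799757
R_{3,1} = 0.0805169 + (0.0805169 − 0.0821692)/3 = 0.0799661
R_{3,2} = (16·0.0799661 − 0.0799757) / 15 = 0.0799655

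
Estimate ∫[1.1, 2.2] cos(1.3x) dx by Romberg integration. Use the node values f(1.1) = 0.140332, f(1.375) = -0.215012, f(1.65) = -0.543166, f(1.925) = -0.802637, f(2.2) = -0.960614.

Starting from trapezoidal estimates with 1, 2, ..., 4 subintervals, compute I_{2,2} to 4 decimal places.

I_{0,0} (trapezoid, 1 panel, h=1.1000): -0.451155
I_{1,0} (trapezoid, 2 panels, h=0.5500): -0.524319
I_{2,0} (trapezoid, 4 panels, h=0.2750): -0.542013
I_{1,1} = -0.524319 + (-0.524319 − (-0.451155))/3 = -0.548707
I_{2,1} = -0.542013 + (-0.542013 − (-0.524319))/3 = -0.547911
I_{2,2} = -0.547911 + (-0.547911 − (-0.548707))/15 = -0.547858

-0.5479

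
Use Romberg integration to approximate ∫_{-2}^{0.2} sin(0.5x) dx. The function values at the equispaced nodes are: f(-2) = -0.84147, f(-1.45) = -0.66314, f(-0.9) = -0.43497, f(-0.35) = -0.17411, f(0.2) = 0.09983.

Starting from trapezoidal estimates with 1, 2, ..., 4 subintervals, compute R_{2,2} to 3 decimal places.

R_{0,0} (trapezoid, 1 panel, h=2.2000): -0.81580
R_{1,0} (trapezoid, 2 panels, h=1.1000): -0.88637
R_{2,0} (trapezoid, 4 panels, h=0.5500): -0.90367
R_{1,1} = -0.88637 + (-0.88637 − (-0.81580))/3 = -0.90989
R_{2,1} = -0.90367 + (-0.90367 − (-0.88637))/3 = -0.90944
R_{2,2} = -0.90944 + (-0.90944 − (-0.90989))/15 = -0.90941

-0.909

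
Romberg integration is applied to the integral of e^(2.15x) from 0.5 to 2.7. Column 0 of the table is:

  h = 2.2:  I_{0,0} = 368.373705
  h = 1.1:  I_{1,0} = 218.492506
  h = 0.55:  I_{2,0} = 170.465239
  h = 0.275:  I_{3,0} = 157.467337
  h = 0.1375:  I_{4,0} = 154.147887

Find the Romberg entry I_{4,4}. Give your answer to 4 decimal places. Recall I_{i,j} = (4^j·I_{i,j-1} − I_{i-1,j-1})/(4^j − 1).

153.0350

I_{1,1} = 218.492506 + (218.492506 − 368.373705)/3 = 168.532106
I_{2,1} = 170.465239 + (170.465239 − 218.492506)/3 = 154.456150
I_{3,1} = (4·157.467337 − 170.465239) / 3 = 153.134703
I_{4,1} = 154.147887 + (154.147887 − 157.467337)/3 = 153.041404
I_{2,2} = 154.456150 + (154.456150 − 168.532106)/15 = 153.517753
I_{3,2} = 153.134703 + (153.134703 − 154.456150)/15 = 153.046607
I_{4,2} = (16·153.041404 − 153.134703) / 15 = 153.035184
I_{3,3} = 153.046607 + (153.046607 − 153.517753)/63 = 153.039128
I_{4,3} = 153.035184 + (153.035184 − 153.046607)/63 = 153.035003
I_{4,4} = 153.035003 + (153.035003 − 153.039128)/255 = 153.034987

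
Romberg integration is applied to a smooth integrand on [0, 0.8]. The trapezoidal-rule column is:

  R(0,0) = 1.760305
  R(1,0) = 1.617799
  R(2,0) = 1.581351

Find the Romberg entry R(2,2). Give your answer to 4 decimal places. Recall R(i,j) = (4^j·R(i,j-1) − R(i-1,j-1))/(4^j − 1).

R(1,1) = (4·1.617799 − 1.760305) / 3 = 1.570297
R(2,1) = 1.581351 + (1.581351 − 1.617799)/3 = 1.569202
R(2,2) = (16·1.569202 − 1.570297) / 15 = 1.569129

1.5691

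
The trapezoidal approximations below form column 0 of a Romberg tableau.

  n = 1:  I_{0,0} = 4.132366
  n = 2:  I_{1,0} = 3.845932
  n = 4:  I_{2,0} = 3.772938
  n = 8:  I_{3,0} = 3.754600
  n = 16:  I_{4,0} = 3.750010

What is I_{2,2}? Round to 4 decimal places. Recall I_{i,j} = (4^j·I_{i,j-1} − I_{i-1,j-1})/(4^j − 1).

Richardson extrapolation on the trapezoidal column (denominator 4−1=3):
I_{1,1} = (4·3.845932 − 4.132366) / 3 = 3.750454
I_{2,1} = 3.772938 + (3.772938 − 3.845932)/3 = 3.748607
I_{2,2} = (16·3.748607 − 3.750454) / 15 = 3.748484
(Column j=1 coincides with Simpson's rule on the same nodes.)

3.7485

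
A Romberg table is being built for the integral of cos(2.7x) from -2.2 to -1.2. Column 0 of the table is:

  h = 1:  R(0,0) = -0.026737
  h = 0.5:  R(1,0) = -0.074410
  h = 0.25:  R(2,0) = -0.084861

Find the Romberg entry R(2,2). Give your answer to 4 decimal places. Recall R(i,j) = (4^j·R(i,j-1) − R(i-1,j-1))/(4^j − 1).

-0.0882

R(1,1) = (4·(-0.074410) − (-0.026737)) / 3 = -0.090301
R(2,1) = -0.084861 + (-0.084861 − (-0.074410))/3 = -0.088345
R(2,2) = -0.088345 + (-0.088345 − (-0.090301))/15 = -0.088215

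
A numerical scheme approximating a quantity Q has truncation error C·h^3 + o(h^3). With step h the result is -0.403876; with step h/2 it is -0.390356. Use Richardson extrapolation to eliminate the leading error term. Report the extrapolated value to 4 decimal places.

The leading error scales as h^3; refining by a factor of 2 reduces it by 2^3 = 8.
Extrapolated value = (8·A(h/2) − A(h)) / (8 − 1)
= (8·(-0.390356) − (-0.403876)) / 7
= -2.718972 / 7 = -0.388425

-0.3884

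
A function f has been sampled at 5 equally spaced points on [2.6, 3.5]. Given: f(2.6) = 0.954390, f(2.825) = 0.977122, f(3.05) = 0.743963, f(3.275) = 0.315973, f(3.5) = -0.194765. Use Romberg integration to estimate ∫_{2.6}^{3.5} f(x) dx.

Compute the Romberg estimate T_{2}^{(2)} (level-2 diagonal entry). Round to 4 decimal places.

0.5562

T_{0}^{(0)} (trapezoid, 1 panel, h=0.9000): 0.341831
T_{1}^{(0)} (trapezoid, 2 panels, h=0.4500): 0.505699
T_{2}^{(0)} (trapezoid, 4 panels, h=0.2250): 0.543796
T_{1}^{(1)} = 0.505699 + (0.505699 − 0.341831)/3 = 0.560322
T_{2}^{(1)} = 0.543796 + (0.543796 − 0.505699)/3 = 0.556495
T_{2}^{(2)} = 0.556495 + (0.556495 − 0.560322)/15 = 0.556240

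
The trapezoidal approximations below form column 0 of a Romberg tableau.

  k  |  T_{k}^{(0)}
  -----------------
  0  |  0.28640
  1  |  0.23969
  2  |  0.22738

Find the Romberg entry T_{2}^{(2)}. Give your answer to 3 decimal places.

Richardson extrapolation on the trapezoidal column (denominator 4−1=3):
T_{1}^{(1)} = 0.23969 + (0.23969 − 0.28640)/3 = 0.22412
T_{2}^{(1)} = (4·0.22738 − 0.23969) / 3 = 0.22328
T_{2}^{(2)} = 0.22328 + (0.22328 − 0.22412)/15 = 0.22322

0.223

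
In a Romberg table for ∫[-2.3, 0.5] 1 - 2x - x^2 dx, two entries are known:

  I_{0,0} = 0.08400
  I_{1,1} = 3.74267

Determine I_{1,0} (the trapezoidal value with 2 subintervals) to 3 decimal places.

From I_{1,1} = (4·I_{1,0} − I_{0,0})/3, solve for I_{1,0}:
4·I_{1,0} = 3·3.74267 + 0.08400 = 11.31201
I_{1,0} = 2.82800

2.828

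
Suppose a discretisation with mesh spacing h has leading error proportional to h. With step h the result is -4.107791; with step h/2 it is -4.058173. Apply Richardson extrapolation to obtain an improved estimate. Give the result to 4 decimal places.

-4.0086

Extrapolated value = (2·A(h/2) − A(h)) / (2 − 1)
= (2·(-4.058173) − (-4.107791)) / 1
= -4.008555 / 1 = -4.008555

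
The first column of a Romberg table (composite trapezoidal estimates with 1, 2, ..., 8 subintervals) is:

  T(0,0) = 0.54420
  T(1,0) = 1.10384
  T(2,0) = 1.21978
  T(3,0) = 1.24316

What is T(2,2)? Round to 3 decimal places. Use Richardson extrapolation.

1.256

Richardson extrapolation on the trapezoidal column (denominator 4−1=3):
T(1,1) = 1.10384 + (1.10384 − 0.54420)/3 = 1.29039
T(2,1) = 1.21978 + (1.21978 − 1.10384)/3 = 1.25843
T(2,2) = 1.25843 + (1.25843 − 1.29039)/15 = 1.25630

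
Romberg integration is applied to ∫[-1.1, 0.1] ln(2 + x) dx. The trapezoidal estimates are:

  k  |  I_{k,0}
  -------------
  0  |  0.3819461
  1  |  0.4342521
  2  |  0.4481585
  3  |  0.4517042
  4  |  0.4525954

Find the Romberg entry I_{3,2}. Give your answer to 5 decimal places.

Richardson extrapolation on the trapezoidal column (denominator 4−1=3):
I_{2,1} = 0.4481585 + (0.4481585 − 0.4342521)/3 = 0.4527940
I_{3,1} = (4·0.4517042 − 0.4481585) / 3 = 0.4528861
I_{3,2} = 0.4528861 + (0.4528861 − 0.4527940)/15 = 0.4528922

0.45289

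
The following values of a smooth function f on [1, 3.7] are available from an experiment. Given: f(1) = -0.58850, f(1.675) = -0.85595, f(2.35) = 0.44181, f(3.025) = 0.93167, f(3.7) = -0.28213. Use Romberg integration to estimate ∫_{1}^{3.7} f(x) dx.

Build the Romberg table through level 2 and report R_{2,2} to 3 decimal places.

0.049

R_{0,0} (trapezoid, 1 panel, h=2.7000): -1.17535
R_{1,0} (trapezoid, 2 panels, h=1.3500): 0.00877
R_{2,0} (trapezoid, 4 panels, h=0.6750): 0.05550
R_{1,1} = 0.00877 + (0.00877 − (-1.17535))/3 = 0.40348
R_{2,1} = 0.05550 + (0.05550 − 0.00877)/3 = 0.07108
R_{2,2} = 0.07108 + (0.07108 − 0.40348)/15 = 0.04892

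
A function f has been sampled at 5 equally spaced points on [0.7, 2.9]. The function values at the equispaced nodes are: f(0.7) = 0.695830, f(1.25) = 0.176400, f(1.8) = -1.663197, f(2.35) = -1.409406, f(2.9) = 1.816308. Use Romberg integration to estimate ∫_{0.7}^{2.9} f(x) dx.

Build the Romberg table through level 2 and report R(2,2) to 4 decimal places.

-1.0225

R(0,0) (trapezoid, 1 panel, h=2.2000): 2.763352
R(1,0) (trapezoid, 2 panels, h=1.1000): -0.447841
R(2,0) (trapezoid, 4 panels, h=0.5500): -0.902074
R(1,1) = -0.447841 + (-0.447841 − 2.763352)/3 = -1.518239
R(2,1) = -0.902074 + (-0.902074 − (-0.447841))/3 = -1.053485
R(2,2) = -1.053485 + (-1.053485 − (-1.518239))/15 = -1.022501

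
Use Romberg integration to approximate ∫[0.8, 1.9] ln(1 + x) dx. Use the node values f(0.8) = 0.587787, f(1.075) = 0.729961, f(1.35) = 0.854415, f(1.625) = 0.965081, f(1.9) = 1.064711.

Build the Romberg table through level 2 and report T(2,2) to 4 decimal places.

T(0,0) (trapezoid, 1 panel, h=1.1000): 0.908874
T(1,0) (trapezoid, 2 panels, h=0.5500): 0.924365
T(2,0) (trapezoid, 4 panels, h=0.2750): 0.928319
T(1,1) = 0.924365 + (0.924365 − 0.908874)/3 = 0.929529
T(2,1) = 0.928319 + (0.928319 − 0.924365)/3 = 0.929637
T(2,2) = 0.929637 + (0.929637 − 0.929529)/15 = 0.929644

0.9296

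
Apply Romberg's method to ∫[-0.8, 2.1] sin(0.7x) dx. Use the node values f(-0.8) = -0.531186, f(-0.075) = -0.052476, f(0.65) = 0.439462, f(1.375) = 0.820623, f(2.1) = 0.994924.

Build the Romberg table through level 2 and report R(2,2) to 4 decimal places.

R(0,0) (trapezoid, 1 panel, h=2.9000): 0.672420
R(1,0) (trapezoid, 2 panels, h=1.4500): 0.973430
R(2,0) (trapezoid, 4 panels, h=0.7250): 1.043622
R(1,1) = 0.973430 + (0.973430 − 0.672420)/3 = 1.073767
R(2,1) = 1.043622 + (1.043622 − 0.973430)/3 = 1.067019
R(2,2) = 1.067019 + (1.067019 − 1.073767)/15 = 1.066569

1.0666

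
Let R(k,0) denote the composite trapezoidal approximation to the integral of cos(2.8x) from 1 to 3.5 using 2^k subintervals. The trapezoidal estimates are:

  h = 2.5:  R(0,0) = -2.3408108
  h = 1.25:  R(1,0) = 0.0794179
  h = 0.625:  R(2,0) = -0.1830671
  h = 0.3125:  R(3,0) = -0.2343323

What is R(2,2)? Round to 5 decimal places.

Richardson extrapolation on the trapezoidal column (denominator 4−1=3):
R(1,1) = 0.0794179 + (0.0794179 − (-2.3408108))/3 = 0.8861608
R(2,1) = -0.1830671 + (-0.1830671 − 0.0794179)/3 = -0.2705621
R(2,2) = -0.2705621 + (-0.2705621 − 0.8861608)/15 = -0.3476770

-0.34768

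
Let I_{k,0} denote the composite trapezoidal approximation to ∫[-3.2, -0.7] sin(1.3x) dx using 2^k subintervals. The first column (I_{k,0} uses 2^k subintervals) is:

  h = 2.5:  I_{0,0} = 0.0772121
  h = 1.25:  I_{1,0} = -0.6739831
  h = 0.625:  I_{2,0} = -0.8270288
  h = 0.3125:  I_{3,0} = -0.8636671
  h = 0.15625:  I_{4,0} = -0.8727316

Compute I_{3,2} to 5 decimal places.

Richardson extrapolation on the trapezoidal column (denominator 4−1=3):
I_{2,1} = (4·(-0.8270288) − (-0.6739831)) / 3 = -0.8780440
I_{3,1} = -0.8636671 + (-0.8636671 − (-0.8270288))/3 = -0.8758799
I_{3,2} = -0.8758799 + (-0.8758799 − (-0.8780440))/15 = -0.8757356
(Column j=1 coincides with Simpson's rule on the same nodes.)

-0.87574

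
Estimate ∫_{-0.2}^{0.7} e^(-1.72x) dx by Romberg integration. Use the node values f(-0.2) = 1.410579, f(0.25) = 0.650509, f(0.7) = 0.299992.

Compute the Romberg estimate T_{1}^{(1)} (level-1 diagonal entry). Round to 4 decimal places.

T_{0}^{(0)} (trapezoid, 1 panel, h=0.9000): 0.769757
T_{1}^{(0)} (trapezoid, 2 panels, h=0.4500): 0.677608
T_{1}^{(1)} = 0.677608 + (0.677608 − 0.769757)/3 = 0.646892

0.6469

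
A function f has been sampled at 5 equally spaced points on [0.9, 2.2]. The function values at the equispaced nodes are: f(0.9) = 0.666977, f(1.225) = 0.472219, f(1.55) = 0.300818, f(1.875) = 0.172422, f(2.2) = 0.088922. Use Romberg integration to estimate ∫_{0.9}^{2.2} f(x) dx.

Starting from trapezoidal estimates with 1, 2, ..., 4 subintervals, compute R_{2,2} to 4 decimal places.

R_{0,0} (trapezoid, 1 panel, h=1.3000): 0.491334
R_{1,0} (trapezoid, 2 panels, h=0.6500): 0.441199
R_{2,0} (trapezoid, 4 panels, h=0.3250): 0.430108
R_{1,1} = 0.441199 + (0.441199 − 0.491334)/3 = 0.424487
R_{2,1} = 0.430108 + (0.430108 − 0.441199)/3 = 0.426411
R_{2,2} = 0.426411 + (0.426411 − 0.424487)/15 = 0.426539

0.4265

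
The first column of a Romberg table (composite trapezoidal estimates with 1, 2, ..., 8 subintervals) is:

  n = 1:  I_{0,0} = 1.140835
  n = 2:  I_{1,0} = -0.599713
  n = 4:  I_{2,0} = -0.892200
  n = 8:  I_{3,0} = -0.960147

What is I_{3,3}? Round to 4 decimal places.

Richardson extrapolation on the trapezoidal column (denominator 4−1=3):
I_{1,1} = (4·(-0.599713) − 1.140835) / 3 = -1.179896
I_{2,1} = -0.892200 + (-0.892200 − (-0.599713))/3 = -0.989696
I_{3,1} = -0.960147 + (-0.960147 − (-0.892200))/3 = -0.982796
I_{2,2} = -0.989696 + (-0.989696 − (-1.179896))/15 = -0.977016
I_{3,2} = -0.982796 + (-0.982796 − (-0.989696))/15 = -0.982336
I_{3,3} = -0.982336 + (-0.982336 − (-0.977016))/63 = -0.982420

-0.9824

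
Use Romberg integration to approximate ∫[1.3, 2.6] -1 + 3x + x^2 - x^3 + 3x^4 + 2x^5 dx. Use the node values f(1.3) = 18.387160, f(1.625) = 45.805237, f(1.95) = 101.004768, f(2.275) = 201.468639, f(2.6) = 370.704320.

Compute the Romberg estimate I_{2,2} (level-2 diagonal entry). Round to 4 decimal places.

I_{0,0} (trapezoid, 1 panel, h=1.3000): 252.909462
I_{1,0} (trapezoid, 2 panels, h=0.6500): 192.107830
I_{2,0} (trapezoid, 4 panels, h=0.3250): 176.417925
I_{1,1} = 192.107830 + (192.107830 − 252.909462)/3 = 171.840619
I_{2,1} = 176.417925 + (176.417925 − 192.107830)/3 = 171.187957
I_{2,2} = 171.187957 + (171.187957 − 171.840619)/15 = 171.144446

171.1444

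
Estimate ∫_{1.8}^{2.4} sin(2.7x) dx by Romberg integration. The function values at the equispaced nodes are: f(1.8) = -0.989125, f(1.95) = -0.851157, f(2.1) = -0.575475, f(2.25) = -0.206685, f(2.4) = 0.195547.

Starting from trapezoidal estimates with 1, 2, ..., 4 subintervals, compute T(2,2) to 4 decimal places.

T(0,0) (trapezoid, 1 panel, h=0.6000): -0.238073
T(1,0) (trapezoid, 2 panels, h=0.3000): -0.291679
T(2,0) (trapezoid, 4 panels, h=0.1500): -0.304516
T(1,1) = -0.291679 + (-0.291679 − (-0.238073))/3 = -0.309548
T(2,1) = -0.304516 + (-0.304516 − (-0.291679))/3 = -0.308795
T(2,2) = -0.308795 + (-0.308795 − (-0.309548))/15 = -0.308745

-0.3087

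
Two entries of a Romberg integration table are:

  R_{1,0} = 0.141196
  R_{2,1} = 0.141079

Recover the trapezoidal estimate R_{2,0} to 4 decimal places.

0.1411

From R_{2,1} = (4·R_{2,0} − R_{1,0})/3, solve for R_{2,0}:
4·R_{2,0} = 3·0.141079 + 0.141196 = 0.564433
R_{2,0} = 0.141108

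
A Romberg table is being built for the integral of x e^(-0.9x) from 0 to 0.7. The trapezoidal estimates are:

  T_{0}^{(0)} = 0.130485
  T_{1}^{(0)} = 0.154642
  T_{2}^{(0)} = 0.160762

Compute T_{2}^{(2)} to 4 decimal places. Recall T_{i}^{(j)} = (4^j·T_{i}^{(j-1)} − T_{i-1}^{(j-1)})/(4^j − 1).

0.1628

Richardson extrapolation on the trapezoidal column (denominator 4−1=3):
T_{1}^{(1)} = 0.154642 + (0.154642 − 0.130485)/3 = 0.162694
T_{2}^{(1)} = 0.160762 + (0.160762 − 0.154642)/3 = 0.162802
T_{2}^{(2)} = 0.162802 + (0.162802 − 0.162694)/15 = 0.162809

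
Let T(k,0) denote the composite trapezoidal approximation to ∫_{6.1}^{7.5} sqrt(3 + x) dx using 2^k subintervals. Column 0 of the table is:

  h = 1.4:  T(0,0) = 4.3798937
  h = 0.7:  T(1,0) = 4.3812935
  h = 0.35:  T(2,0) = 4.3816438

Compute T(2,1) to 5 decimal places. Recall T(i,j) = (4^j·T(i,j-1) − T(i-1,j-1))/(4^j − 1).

T(2,1) = (4·4.3816438 − 4.3812935) / 3 = 4.3817606

4.38176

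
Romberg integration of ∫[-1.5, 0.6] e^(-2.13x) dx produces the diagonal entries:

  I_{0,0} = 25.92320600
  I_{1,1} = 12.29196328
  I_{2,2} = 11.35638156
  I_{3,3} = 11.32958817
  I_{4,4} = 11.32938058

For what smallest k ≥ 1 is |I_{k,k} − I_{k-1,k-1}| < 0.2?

k = 3

|I_{1,1} − I_{0,0}| = 13.63124272 ≥ 0.2
|I_{2,2} − I_{1,1}| = 0.93558172 ≥ 0.2
|I_{3,3} − I_{2,2}| = 0.02679339 < 0.2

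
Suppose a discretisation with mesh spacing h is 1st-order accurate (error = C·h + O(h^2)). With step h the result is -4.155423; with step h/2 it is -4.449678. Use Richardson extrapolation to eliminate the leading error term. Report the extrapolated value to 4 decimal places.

Extrapolated value = (2·A(h/2) − A(h)) / (2 − 1)
= (2·(-4.449678) − (-4.155423)) / 1
= -4.743933 / 1 = -4.743933

-4.7439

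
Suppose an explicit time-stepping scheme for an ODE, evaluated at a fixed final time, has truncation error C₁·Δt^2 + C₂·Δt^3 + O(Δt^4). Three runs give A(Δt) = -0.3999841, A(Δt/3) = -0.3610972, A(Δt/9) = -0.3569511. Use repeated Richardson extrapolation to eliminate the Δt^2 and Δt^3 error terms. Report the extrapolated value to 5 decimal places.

First eliminate the Δt^2 term (factor 3^2 = 9):
  B₁ = (9·(-0.3610972) − (-0.3999841))/8 = -0.3562363
  B₂ = (9·(-0.3569511) − (-0.3610972))/8 = -0.3564328
Then eliminate the Δt^3 term (factor 3^3 = 27):
  (27·(-0.3564328) − (-0.3562363))/26 = -0.3564404

-0.35644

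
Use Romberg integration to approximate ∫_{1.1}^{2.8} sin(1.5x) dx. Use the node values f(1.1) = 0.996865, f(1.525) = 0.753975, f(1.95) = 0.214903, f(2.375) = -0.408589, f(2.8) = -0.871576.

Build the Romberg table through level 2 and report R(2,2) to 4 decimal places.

R(0,0) (trapezoid, 1 panel, h=1.7000): 0.106496
R(1,0) (trapezoid, 2 panels, h=0.8500): 0.235915
R(2,0) (trapezoid, 4 panels, h=0.4250): 0.264747
R(1,1) = 0.235915 + (0.235915 − 0.106496)/3 = 0.279055
R(2,1) = 0.264747 + (0.264747 − 0.235915)/3 = 0.274358
R(2,2) = 0.274358 + (0.274358 − 0.279055)/15 = 0.274045

0.2740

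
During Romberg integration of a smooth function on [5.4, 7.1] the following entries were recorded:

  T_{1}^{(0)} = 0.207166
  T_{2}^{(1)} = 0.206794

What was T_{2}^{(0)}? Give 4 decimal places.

From T_{2}^{(1)} = (4·T_{2}^{(0)} − T_{1}^{(0)})/3, solve for T_{2}^{(0)}:
4·T_{2}^{(0)} = 3·0.206794 + 0.207166 = 0.827548
T_{2}^{(0)} = 0.206887

0.2069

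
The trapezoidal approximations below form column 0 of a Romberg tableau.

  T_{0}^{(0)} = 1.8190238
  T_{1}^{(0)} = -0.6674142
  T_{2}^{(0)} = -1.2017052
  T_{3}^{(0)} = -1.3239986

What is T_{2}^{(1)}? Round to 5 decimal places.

-1.37980

Richardson extrapolation on the trapezoidal column (denominator 4−1=3):
T_{2}^{(1)} = -1.2017052 + (-1.2017052 − (-0.6674142))/3 = -1.3798022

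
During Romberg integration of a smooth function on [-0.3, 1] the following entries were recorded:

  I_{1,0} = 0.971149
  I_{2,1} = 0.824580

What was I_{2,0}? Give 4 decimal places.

0.8612

From I_{2,1} = (4·I_{2,0} − I_{1,0})/3, solve for I_{2,0}:
4·I_{2,0} = 3·0.824580 + 0.971149 = 3.444889
I_{2,0} = 0.861222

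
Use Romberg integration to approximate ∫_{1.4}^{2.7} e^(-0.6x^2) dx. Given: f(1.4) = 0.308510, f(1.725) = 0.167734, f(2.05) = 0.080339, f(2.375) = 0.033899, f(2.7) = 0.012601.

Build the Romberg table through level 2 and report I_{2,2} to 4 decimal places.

0.1396

I_{0,0} (trapezoid, 1 panel, h=1.3000): 0.208722
I_{1,0} (trapezoid, 2 panels, h=0.6500): 0.156581
I_{2,0} (trapezoid, 4 panels, h=0.3250): 0.143821
I_{1,1} = 0.156581 + (0.156581 − 0.208722)/3 = 0.139201
I_{2,1} = 0.143821 + (0.143821 − 0.156581)/3 = 0.139568
I_{2,2} = 0.139568 + (0.139568 − 0.139201)/15 = 0.139592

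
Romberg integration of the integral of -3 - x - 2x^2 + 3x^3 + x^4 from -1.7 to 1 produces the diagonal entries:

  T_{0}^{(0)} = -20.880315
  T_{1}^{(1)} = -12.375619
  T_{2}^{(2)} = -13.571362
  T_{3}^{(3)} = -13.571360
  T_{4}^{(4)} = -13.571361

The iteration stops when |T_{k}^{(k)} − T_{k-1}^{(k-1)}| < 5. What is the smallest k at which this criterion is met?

|T_{1}^{(1)} − T_{0}^{(0)}| = 8.504696 ≥ 5
|T_{2}^{(2)} − T_{1}^{(1)}| = 1.195743 < 5

k = 2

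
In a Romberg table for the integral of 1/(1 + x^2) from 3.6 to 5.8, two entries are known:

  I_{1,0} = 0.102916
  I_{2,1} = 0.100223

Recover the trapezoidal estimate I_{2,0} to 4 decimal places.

From I_{2,1} = (4·I_{2,0} − I_{1,0})/3, solve for I_{2,0}:
4·I_{2,0} = 3·0.100223 + 0.102916 = 0.403585
I_{2,0} = 0.100896

0.1009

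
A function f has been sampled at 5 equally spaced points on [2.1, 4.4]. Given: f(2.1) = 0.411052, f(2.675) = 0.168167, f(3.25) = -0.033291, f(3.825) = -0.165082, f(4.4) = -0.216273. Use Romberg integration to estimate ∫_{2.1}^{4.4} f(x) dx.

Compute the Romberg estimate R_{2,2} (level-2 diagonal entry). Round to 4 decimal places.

R_{0,0} (trapezoid, 1 panel, h=2.3000): 0.223996
R_{1,0} (trapezoid, 2 panels, h=1.1500): 0.073713
R_{2,0} (trapezoid, 4 panels, h=0.5750): 0.038631
R_{1,1} = 0.073713 + (0.073713 − 0.223996)/3 = 0.023619
R_{2,1} = 0.038631 + (0.038631 − 0.073713)/3 = 0.026937
R_{2,2} = 0.026937 + (0.026937 − 0.023619)/15 = 0.027158

0.0272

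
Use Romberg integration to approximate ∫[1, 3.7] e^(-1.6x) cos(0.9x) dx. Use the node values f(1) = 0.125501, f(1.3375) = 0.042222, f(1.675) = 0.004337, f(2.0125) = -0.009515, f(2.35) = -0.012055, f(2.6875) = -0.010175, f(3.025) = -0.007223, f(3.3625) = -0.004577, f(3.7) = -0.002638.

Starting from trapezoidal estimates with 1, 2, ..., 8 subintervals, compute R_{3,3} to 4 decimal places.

R_{0,0} (trapezoid, 1 panel, h=2.7000): 0.165865
R_{1,0} (trapezoid, 2 panels, h=1.3500): 0.066658
R_{2,0} (trapezoid, 4 panels, h=0.6750): 0.031381
R_{3,0} (trapezoid, 8 panels, h=0.3375): 0.021750
R_{1,1} = 0.066658 + (0.066658 − 0.165865)/3 = 0.033589
R_{2,1} = 0.031381 + (0.031381 − 0.066658)/3 = 0.019622
R_{3,1} = 0.021750 + (0.021750 − 0.031381)/3 = 0.018540
R_{2,2} = 0.019622 + (0.019622 − 0.033589)/15 = 0.018691
R_{3,2} = 0.018540 + (0.018540 − 0.019622)/15 = 0.018468
R_{3,3} = 0.018468 + (0.018468 − 0.018691)/63 = 0.018464

0.0185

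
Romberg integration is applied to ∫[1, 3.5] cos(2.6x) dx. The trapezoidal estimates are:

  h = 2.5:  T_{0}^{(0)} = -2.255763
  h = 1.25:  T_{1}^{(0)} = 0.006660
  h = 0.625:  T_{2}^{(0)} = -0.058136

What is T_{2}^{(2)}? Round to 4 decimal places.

-0.1358

Richardson extrapolation on the trapezoidal column (denominator 4−1=3):
T_{1}^{(1)} = (4·0.006660 − (-2.255763)) / 3 = 0.760801
T_{2}^{(1)} = (4·(-0.058136) − 0.006660) / 3 = -0.079735
T_{2}^{(2)} = -0.079735 + (-0.079735 − 0.760801)/15 = -0.135771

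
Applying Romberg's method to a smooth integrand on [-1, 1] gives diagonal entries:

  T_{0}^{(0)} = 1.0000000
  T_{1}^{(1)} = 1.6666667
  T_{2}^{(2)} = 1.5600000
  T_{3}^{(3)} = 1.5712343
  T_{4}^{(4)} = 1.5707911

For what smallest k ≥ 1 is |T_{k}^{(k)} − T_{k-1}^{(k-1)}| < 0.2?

k = 2

|T_{1}^{(1)} − T_{0}^{(0)}| = 0.6666667 ≥ 0.2
|T_{2}^{(2)} − T_{1}^{(1)}| = 0.1066667 < 0.2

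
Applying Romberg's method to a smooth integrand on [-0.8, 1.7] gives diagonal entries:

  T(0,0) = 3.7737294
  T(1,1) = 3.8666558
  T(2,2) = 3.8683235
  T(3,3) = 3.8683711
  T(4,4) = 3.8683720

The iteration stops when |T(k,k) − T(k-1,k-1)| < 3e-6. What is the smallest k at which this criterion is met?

k = 4

|T(1,1) − T(0,0)| = 0.0929264 ≥ 3e-6
|T(2,2) − T(1,1)| = 0.0016677 ≥ 3e-6
|T(3,3) − T(2,2)| = 0.0000476 ≥ 3e-6
|T(4,4) − T(3,3)| = 0.0000009 < 3e-6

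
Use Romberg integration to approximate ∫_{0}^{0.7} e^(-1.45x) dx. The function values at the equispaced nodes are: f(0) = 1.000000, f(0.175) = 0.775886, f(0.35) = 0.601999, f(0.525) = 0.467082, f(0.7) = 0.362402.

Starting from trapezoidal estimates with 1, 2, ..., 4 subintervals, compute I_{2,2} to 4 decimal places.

I_{0,0} (trapezoid, 1 panel, h=0.7000): 0.476841
I_{1,0} (trapezoid, 2 panels, h=0.3500): 0.449120
I_{2,0} (trapezoid, 4 panels, h=0.1750): 0.442079
I_{1,1} = 0.449120 + (0.449120 − 0.476841)/3 = 0.439880
I_{2,1} = 0.442079 + (0.442079 − 0.449120)/3 = 0.439732
I_{2,2} = 0.439732 + (0.439732 − 0.439880)/15 = 0.439722

0.4397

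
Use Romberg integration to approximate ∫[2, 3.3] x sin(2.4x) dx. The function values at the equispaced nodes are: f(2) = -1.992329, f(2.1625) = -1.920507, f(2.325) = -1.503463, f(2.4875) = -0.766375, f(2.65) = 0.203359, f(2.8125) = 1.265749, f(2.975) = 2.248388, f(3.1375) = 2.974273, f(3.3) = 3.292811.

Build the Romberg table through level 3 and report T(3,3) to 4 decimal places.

T(0,0) (trapezoid, 1 panel, h=1.3000): 0.845313
T(1,0) (trapezoid, 2 panels, h=0.6500): 0.554840
T(2,0) (trapezoid, 4 panels, h=0.3250): 0.519521
T(3,0) (trapezoid, 8 panels, h=0.1625): 0.512146
T(1,1) = 0.554840 + (0.554840 − 0.845313)/3 = 0.458016
T(2,1) = 0.519521 + (0.519521 − 0.554840)/3 = 0.507748
T(3,1) = 0.512146 + (0.512146 − 0.519521)/3 = 0.509688
T(2,2) = 0.507748 + (0.507748 − 0.458016)/15 = 0.511063
T(3,2) = 0.509688 + (0.509688 − 0.507748)/15 = 0.509817
T(3,3) = 0.509817 + (0.509817 − 0.511063)/63 = 0.509797

0.5098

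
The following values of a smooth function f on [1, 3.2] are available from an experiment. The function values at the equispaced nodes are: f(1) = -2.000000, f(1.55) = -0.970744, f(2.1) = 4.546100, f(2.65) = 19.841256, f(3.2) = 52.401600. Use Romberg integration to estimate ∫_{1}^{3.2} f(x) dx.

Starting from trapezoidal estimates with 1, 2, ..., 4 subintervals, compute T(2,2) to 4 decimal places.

T(0,0) (trapezoid, 1 panel, h=2.2000): 55.441760
T(1,0) (trapezoid, 2 panels, h=1.1000): 32.721590
T(2,0) (trapezoid, 4 panels, h=0.5500): 26.739577
T(1,1) = 32.721590 + (32.721590 − 55.441760)/3 = 25.148200
T(2,1) = 26.739577 + (26.739577 − 32.721590)/3 = 24.745573
T(2,2) = 24.745573 + (24.745573 − 25.148200)/15 = 24.718731

24.7187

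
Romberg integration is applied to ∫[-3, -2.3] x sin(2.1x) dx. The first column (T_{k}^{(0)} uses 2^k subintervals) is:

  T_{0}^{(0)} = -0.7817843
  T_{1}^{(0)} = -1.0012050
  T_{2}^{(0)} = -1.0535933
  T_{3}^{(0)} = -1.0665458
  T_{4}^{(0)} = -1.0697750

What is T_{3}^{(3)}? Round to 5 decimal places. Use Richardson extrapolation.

T_{1}^{(1)} = -1.0012050 + (-1.0012050 − (-0.7817843))/3 = -1.0743452
T_{2}^{(1)} = (4·(-1.0535933) − (-1.0012050)) / 3 = -1.0710561
T_{3}^{(1)} = -1.0665458 + (-1.0665458 − (-1.0535933))/3 = -1.0708633
T_{2}^{(2)} = -1.0710561 + (-1.0710561 − (-1.0743452))/15 = -1.0708368
T_{3}^{(2)} = -1.0708633 + (-1.0708633 − (-1.0710561))/15 = -1.0708504
T_{3}^{(3)} = (64·(-1.0708504) − (-1.0708368)) / 63 = -1.0708506
(Column j=1 coincides with Simpson's rule on the same nodes.)

-1.07085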